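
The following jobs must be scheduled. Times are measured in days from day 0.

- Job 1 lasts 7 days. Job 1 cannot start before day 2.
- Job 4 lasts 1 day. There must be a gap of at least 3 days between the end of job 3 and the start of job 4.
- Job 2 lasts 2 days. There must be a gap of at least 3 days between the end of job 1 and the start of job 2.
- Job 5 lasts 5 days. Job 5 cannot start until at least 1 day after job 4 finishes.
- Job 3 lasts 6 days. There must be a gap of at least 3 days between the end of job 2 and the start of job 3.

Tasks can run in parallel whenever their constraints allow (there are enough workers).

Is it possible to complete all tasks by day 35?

Job 1 waits on its own release at day 2, so it starts at day 2 and finishes at 2 + 7 = day 9.
After job 1 (finishes day 9, plus 3-day gap → day 12), job 2 can start at day 12 and finishes at day 14.
Job 3 cannot begin until job 2 (finishes day 14, plus 3-day gap → day 17). It runs from day 17 to 17 + 6 = day 23.
Job 4 waits on job 3 (finishes day 23, plus 3-day gap → day 26), so it starts at day 26 and finishes at 26 + 1 = day 27.
After job 4 (finishes day 27, plus 1-day gap → day 28), job 5 can start at day 28 and finishes at day 33.
Every task is finished by day 33, which is no later than the deadline of 35, so the schedule is feasible.

Yes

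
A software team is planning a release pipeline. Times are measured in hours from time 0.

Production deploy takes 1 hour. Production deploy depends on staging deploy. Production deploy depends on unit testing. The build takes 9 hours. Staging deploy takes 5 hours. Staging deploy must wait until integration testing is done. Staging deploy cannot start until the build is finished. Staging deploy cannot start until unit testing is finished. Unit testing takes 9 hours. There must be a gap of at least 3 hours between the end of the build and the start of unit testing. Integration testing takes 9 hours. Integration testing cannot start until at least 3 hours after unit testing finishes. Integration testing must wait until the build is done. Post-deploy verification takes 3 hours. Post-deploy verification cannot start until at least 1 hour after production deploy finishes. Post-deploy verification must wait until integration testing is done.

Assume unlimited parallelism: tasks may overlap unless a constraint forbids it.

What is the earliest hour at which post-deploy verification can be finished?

The build can start immediately at hour 0; it finishes at hour 9.
Unit testing waits on the build (finishes hour 9, plus 3-hour gap → hour 12), so it starts at hour 12 and finishes at 12 + 9 = hour 21.
For integration testing: unit testing (finishes hour 21, plus 3-hour gap → hour 24); the build (finishes hour 9). Taking the maximum gives a start of hour 24, and it finishes at 24 + 9 = hour 33.
For staging deploy: integration testing (finishes hour 33); the build (finishes hour 9); unit testing (finishes hour 21). Taking the maximum gives a start of hour 33, and it finishes at 33 + 5 = hour 38.
Production deploy cannot start until staging deploy (finishes hour 38); unit testing (finishes hour 21). The controlling bound is hour 38, so production deploy finishes at 38 + 1 = hour 39.
Post-deploy verification needs all of production deploy (finishes hour 39, plus 1-hour gap → hour 40); integration testing (finishes hour 33). That puts its earliest start at hour 40; it finishes at 40 + 3 = hour 43.

43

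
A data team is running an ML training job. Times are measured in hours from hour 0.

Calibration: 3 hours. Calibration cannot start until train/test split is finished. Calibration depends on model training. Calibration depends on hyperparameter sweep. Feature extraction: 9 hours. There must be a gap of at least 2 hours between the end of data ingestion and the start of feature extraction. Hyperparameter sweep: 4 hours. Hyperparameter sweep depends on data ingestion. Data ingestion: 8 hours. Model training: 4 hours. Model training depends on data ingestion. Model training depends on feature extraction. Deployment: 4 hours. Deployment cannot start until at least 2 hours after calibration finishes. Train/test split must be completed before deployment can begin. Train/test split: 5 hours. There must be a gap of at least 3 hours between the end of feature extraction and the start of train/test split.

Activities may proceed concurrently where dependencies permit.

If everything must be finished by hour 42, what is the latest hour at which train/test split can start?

28

Nothing follows deployment; the deadline of hour 42 is its only limit. It must start by 42 − 4 = hour 38.
Calibration must finish before deployment (must start by hour 38, minus 2-hour gap → hour 36). With a 3-hour duration, calibration must start by 36 − 3 = hour 33.
Train/test split must finish in time for calibration (must start by hour 33); deployment (must start by hour 38). The tightest is hour 33, so train/test split must start by 33 − 5 = hour 28.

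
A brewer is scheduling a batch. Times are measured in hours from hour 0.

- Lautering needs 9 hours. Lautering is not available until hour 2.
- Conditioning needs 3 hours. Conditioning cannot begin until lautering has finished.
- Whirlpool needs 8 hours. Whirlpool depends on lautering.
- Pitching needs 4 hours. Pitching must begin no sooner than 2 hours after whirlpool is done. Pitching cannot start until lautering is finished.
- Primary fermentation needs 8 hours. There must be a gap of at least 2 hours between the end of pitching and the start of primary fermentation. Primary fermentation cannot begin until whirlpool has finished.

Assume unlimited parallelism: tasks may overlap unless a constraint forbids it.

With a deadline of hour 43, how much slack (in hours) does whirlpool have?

8

Lautering cannot begin until its own release at hour 2. It runs from hour 2 to 2 + 9 = hour 11.
Whirlpool waits on lautering (finishes hour 11), so it starts at hour 11 and finishes at 11 + 8 = hour 19.

Working backward from the deadline:
To finish by hour 43, primary fermentation (duration 8) must start no later than hour 35.
Pitching has to be done before primary fermentation (must start by hour 35, minus 2-hour gap → hour 33). That means finishing by hour 33, i.e. starting by 33 − 4 = hour 29.
For whirlpool: pitching (must start by hour 29, minus 2-hour gap → hour 27); primary fermentation (must start by hour 35). The most restrictive is hour 27; with an 8-hour duration, whirlpool must start by hour 19.
So whirlpool can start as early as hour 11 and as late as hour 19, giving 19 − 11 = 8 hours of slack.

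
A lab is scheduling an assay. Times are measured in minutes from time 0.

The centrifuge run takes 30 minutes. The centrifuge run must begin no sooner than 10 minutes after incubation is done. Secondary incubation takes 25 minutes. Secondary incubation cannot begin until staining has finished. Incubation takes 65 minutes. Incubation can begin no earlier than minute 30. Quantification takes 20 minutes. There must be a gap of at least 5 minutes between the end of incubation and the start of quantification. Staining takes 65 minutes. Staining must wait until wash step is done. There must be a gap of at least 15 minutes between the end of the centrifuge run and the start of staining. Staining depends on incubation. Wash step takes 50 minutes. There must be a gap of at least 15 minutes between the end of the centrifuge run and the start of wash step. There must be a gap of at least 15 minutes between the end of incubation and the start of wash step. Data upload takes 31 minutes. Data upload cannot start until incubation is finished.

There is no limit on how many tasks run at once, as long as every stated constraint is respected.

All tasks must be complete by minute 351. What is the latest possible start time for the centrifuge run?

Nothing follows secondary incubation; the deadline of minute 351 is its only limit. It must start by 351 − 25 = minute 326.
Staining feeds into secondary incubation (must start by minute 326); so staining must finish by minute 326 and therefore start by minute 261.
Since staining (must start by minute 261) depends on it, wash step must finish by minute 261. Backing off its 50-minute duration gives a latest start of minute 211.
The centrifuge run has several dependents: wash step (must start by minute 211, minus 15-minute gap → minute 196); staining (must start by minute 261, minus 15-minute gap → minute 246). The earliest of those limits is minute 196, so the centrifuge run must start by 196 − 30 = minute 166.

166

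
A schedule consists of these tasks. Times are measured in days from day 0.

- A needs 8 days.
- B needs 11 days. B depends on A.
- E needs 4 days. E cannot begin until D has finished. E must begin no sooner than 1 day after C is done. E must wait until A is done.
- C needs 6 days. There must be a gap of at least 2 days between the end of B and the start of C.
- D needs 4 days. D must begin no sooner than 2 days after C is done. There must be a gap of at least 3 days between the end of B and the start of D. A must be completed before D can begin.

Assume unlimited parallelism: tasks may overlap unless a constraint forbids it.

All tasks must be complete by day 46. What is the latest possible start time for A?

E must finish by day 46; it takes 4 days, so it must start by 46 − 4 = day 42.
Since E (must start by day 42) depends on it, D must finish by day 42. Backing off its 4-day duration gives a latest start of day 38.
C must finish in time for D (must start by day 38, minus 2-day gap → day 36); E (must start by day 42, minus 1-day gap → day 41). The tightest is day 36, so C must start by 36 − 6 = day 30.
B must finish in time for C (must start by day 30, minus 2-day gap → day 28); D (must start by day 38, minus 3-day gap → day 35). The tightest is day 28, so B must start by 28 − 11 = day 17.
For A: B (must start by day 17); D (must start by day 38); E (must start by day 42). The most restrictive is day 17; with an 8-day duration, A must start by day 9.

9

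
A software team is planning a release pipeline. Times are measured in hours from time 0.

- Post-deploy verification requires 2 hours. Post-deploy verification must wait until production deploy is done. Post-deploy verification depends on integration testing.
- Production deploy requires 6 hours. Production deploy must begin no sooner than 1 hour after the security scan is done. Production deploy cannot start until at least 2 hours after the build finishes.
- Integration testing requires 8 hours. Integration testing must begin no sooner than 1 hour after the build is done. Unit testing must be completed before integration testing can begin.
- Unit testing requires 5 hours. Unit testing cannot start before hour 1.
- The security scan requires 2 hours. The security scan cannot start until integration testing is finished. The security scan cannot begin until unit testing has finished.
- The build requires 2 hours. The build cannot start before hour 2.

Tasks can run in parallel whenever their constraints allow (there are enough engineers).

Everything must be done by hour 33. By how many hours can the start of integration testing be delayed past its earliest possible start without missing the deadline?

Unit testing waits on its own release at hour 1, so it starts at hour 1 and finishes at 1 + 5 = hour 6.
The build waits on its own release at hour 2, so it starts at hour 2 and finishes at 2 + 2 = hour 4.
Integration testing cannot start until the build (finishes hour 4, plus 1-hour gap → hour 5); unit testing (finishes hour 6). The controlling bound is hour 6, so integration testing finishes at 6 + 8 = hour 14.

Working backward from the deadline:
Post-deploy verification must finish by hour 33; it takes 2 hours, so it must start by 33 − 2 = hour 31.
Since post-deploy verification (must start by hour 31) depends on it, production deploy must finish by hour 31. Backing off its 6-hour duration gives a latest start of hour 25.
The security scan feeds into production deploy (must start by hour 25, minus 1-hour gap → hour 24); so the security scan must finish by hour 24 and therefore start by hour 22.
Integration testing feeds the security scan (must start by hour 22); post-deploy verification (must start by hour 31). Taking the minimum, integration testing must finish by hour 22 and start by 22 − 8 = hour 14.
So integration testing can start as early as hour 6 and as late as hour 14, giving 14 − 6 = 8 hours of slack.

8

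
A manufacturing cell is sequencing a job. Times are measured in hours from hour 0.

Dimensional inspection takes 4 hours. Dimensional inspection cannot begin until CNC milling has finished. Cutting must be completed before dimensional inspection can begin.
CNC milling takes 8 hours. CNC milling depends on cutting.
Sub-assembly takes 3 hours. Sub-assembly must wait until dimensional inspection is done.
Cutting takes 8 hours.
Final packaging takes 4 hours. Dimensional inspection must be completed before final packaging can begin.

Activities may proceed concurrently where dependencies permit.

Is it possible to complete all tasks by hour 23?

No

Nothing blocks cutting, so it runs from hour 0 to hour 8.
CNC milling cannot begin until cutting (finishes hour 8). It runs from hour 8 to 8 + 8 = hour 16.
Dimensional inspection cannot start until CNC milling (finishes hour 16); cutting (finishes hour 8). The controlling bound is hour 16, so dimensional inspection finishes at 16 + 4 = hour 20.
Final packaging cannot begin until dimensional inspection (finishes hour 20). It runs from hour 20 to 20 + 4 = hour 24.
Sub-assembly cannot begin until dimensional inspection (finishes hour 20). It runs from hour 20 to 20 + 3 = hour 23.
The earliest everything can be done is hour 24, which is after the deadline of 23, so it is not possible.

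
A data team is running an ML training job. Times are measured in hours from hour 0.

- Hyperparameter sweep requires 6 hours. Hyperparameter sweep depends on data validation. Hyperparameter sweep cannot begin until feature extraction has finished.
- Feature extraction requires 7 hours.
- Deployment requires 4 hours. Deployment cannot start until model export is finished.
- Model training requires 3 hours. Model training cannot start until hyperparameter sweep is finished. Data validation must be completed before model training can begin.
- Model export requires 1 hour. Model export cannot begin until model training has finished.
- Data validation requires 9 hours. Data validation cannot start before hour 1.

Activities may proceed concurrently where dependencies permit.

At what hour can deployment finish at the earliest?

Feature extraction has no prerequisites, so it starts at hour 0 and finishes at hour 7.
Data validation waits on its own release at hour 1, so it starts at hour 1 and finishes at 1 + 9 = hour 10.
Hyperparameter sweep has to wait for data validation (finishes hour 10); feature extraction (finishes hour 7). The latest of these is hour 10, so hyperparameter sweep runs hour 10 to 10 + 6 = hour 16.
Model training needs all of hyperparameter sweep (finishes hour 16); data validation (finishes hour 10). That puts its earliest start at hour 16; it finishes at 16 + 3 = hour 19.
After model training (finishes hour 19), model export can start at hour 19 and finishes at hour 20.
Deployment cannot begin until model export (finishes hour 20). It runs from hour 20 to 20 + 4 = hour 24.

24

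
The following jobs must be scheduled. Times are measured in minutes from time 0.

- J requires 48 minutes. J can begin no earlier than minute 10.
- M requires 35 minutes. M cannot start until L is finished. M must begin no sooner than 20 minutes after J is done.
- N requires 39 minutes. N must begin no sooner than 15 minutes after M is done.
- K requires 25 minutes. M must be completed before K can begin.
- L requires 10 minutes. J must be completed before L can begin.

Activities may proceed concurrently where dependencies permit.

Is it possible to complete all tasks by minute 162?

J cannot begin until its own release at minute 10. It runs from minute 10 to 10 + 48 = minute 58.
L cannot begin until J (finishes minute 58). It runs from minute 58 to 58 + 10 = minute 68.
For M: L (finishes minute 68); J (finishes minute 58, plus 20-minute gap → minute 78). Taking the maximum gives a start of minute 78, and it finishes at 78 + 35 = minute 113.
N cannot begin until M (finishes minute 113, plus 15-minute gap → minute 128). It runs from minute 128 to 128 + 39 = minute 167.
After M (finishes minute 113), K can start at minute 113 and finishes at minute 138.
The earliest everything can be done is minute 167, which is after the deadline of 162, so it is not possible.

No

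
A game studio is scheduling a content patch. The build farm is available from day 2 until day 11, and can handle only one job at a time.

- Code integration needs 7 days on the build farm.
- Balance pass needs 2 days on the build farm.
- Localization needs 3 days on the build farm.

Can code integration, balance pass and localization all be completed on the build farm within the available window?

The build farm window is 11 − 2 = 9 days.
Running back to back, the jobs need 7 + 2 + 3 = 12 days on the build farm.
Since 12 > 9, they cannot all fit.

No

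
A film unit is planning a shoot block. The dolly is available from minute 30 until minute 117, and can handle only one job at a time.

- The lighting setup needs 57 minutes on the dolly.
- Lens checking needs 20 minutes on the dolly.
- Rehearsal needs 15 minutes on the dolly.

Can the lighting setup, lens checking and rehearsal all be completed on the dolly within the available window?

The dolly window is 117 − 30 = 87 minutes.
Running back to back, the jobs need 57 + 20 + 15 = 92 minutes on the dolly.
Since 92 > 87, they cannot all fit.

No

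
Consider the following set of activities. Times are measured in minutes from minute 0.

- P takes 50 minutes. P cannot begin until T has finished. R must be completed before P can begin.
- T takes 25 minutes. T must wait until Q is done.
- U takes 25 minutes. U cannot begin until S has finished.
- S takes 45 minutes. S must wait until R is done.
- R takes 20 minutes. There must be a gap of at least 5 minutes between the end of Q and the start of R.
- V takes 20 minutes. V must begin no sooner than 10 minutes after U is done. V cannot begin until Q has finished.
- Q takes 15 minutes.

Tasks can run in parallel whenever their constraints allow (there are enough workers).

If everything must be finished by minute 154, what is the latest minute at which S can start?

To finish by minute 154, V (duration 20) must start no later than minute 134.
U has to be done before V (must start by minute 134, minus 10-minute gap → minute 124). That means finishing by minute 124, i.e. starting by 124 − 25 = minute 99.
S has to be done before U (must start by minute 99). That means finishing by minute 99, i.e. starting by 99 − 45 = minute 54.

54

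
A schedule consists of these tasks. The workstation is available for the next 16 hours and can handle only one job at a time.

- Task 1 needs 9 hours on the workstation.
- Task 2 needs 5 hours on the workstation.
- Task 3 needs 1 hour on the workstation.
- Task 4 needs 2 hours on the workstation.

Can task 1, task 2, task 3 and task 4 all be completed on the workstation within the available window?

No

Running back to back, the jobs need 9 + 5 + 1 + 2 = 17 hours on the workstation.
Since 17 > 16, they cannot all fit.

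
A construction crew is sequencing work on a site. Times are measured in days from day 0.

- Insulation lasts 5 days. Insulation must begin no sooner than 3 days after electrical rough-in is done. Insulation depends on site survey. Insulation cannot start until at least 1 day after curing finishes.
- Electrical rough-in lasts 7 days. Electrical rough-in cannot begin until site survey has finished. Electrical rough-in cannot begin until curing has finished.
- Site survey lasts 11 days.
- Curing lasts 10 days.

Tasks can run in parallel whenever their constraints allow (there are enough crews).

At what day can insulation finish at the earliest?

26

Curing can start immediately at day 0; it finishes at day 10.
Site survey can start immediately at day 0; it finishes at day 11.
Electrical rough-in cannot start until site survey (finishes day 11); curing (finishes day 10). The controlling bound is day 11, so electrical rough-in finishes at 11 + 7 = day 18.
Insulation has to wait for electrical rough-in (finishes day 18, plus 3-day gap → day 21); site survey (finishes day 11); curing (finishes day 10, plus 1-day gap → day 11). The latest of these is day 21, so insulation runs day 21 to 21 + 5 = day 26.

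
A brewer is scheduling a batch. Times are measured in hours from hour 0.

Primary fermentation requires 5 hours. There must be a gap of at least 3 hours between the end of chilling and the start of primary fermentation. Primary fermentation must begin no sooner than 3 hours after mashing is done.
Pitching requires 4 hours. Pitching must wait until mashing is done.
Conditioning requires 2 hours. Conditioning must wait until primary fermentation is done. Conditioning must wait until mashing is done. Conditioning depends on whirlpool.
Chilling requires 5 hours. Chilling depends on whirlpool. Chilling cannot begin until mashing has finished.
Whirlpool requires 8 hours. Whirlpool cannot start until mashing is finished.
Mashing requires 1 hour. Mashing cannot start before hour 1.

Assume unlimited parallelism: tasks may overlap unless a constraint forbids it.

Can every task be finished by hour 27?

After its own release at hour 1, mashing can start at hour 1 and finishes at hour 2.
Pitching cannot begin until mashing (finishes hour 2). It runs from hour 2 to 2 + 4 = hour 6.
After mashing (finishes hour 2), whirlpool can start at hour 2 and finishes at hour 10.
For chilling: whirlpool (finishes hour 10); mashing (finishes hour 2). Taking the maximum gives a start of hour 10, and it finishes at 10 + 5 = hour 15.
Primary fermentation needs all of chilling (finishes hour 15, plus 3-hour gap → hour 18); mashing (finishes hour 2, plus 3-hour gap → hour 5). That puts its earliest start at hour 18; it finishes at 18 + 5 = hour 23.
Conditioning needs all of primary fermentation (finishes hour 23); mashing (finishes hour 2); whirlpool (finishes hour 10). That puts its earliest start at hour 23; it finishes at 23 + 2 = hour 25.
Every task is finished by hour 25, which is no later than the deadline of 27, so the schedule is feasible.

Yes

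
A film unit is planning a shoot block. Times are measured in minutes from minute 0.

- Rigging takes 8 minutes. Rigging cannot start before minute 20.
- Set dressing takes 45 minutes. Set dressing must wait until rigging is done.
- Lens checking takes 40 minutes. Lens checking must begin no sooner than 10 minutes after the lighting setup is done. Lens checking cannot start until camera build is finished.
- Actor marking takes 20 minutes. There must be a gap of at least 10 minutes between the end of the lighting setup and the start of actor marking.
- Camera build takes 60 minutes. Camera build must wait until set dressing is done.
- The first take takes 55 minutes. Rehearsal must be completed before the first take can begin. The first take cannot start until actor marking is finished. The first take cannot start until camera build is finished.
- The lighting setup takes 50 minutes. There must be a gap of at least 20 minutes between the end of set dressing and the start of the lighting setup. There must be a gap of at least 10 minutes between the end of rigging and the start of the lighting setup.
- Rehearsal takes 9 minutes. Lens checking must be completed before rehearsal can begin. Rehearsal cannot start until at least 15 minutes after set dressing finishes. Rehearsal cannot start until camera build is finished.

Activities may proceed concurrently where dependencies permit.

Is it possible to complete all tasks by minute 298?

After its own release at minute 20, rigging can start at minute 20 and finishes at minute 28.
Set dressing waits on rigging (finishes minute 28), so it starts at minute 28 and finishes at 28 + 45 = minute 73.
After set dressing (finishes minute 73), camera build can start at minute 73 and finishes at minute 133.
The lighting setup has to wait for set dressing (finishes minute 73, plus 20-minute gap → minute 93); rigging (finishes minute 28, plus 10-minute gap → minute 38). The latest of these is minute 93, so the lighting setup runs minute 93 to 93 + 50 = minute 143.
Actor marking cannot begin until the lighting setup (finishes minute 143, plus 10-minute gap → minute 153). It runs from minute 153 to 153 + 20 = minute 173.
Lens checking cannot start until the lighting setup (finishes minute 143, plus 10-minute gap → minute 153); camera build (finishes minute 133). The controlling bound is minute 153, so lens checking finishes at 153 + 40 = minute 193.
Rehearsal has to wait for lens checking (finishes minute 193); set dressing (finishes minute 73, plus 15-minute gap → minute 88); camera build (finishes minute 133). The latest of these is minute 193, so rehearsal runs minute 193 to 193 + 9 = minute 202.
The first take has to wait for rehearsal (finishes minute 202); actor marking (finishes minute 173); camera build (finishes minute 133). The latest of these is minute 202, so the first take runs minute 202 to 202 + 55 = minute 257.
Every task is finished by minute 257, which is no later than the deadline of 298, so the schedule is feasible.

Yes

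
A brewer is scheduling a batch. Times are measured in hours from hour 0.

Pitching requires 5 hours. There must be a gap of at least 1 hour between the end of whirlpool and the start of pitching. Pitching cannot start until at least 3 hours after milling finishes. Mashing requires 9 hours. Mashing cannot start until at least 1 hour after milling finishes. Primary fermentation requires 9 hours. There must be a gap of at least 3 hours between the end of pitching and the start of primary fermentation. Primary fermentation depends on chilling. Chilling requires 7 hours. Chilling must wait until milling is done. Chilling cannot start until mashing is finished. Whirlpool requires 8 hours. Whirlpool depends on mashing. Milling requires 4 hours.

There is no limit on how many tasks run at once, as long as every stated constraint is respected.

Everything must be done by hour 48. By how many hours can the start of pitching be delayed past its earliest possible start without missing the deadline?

Nothing blocks milling, so it runs from hour 0 to hour 4.
Mashing cannot begin until milling (finishes hour 4, plus 1-hour gap → hour 5). It runs from hour 5 to 5 + 9 = hour 14.
After mashing (finishes hour 14), whirlpool can start at hour 14 and finishes at hour 22.
Pitching needs all of whirlpool (finishes hour 22, plus 1-hour gap → hour 23); milling (finishes hour 4, plus 3-hour gap → hour 7). That puts its earliest start at hour 23; it finishes at 23 + 5 = hour 28.

Working backward from the deadline:
Primary fermentation must finish by hour 48; it takes 9 hours, so it must start by 48 − 9 = hour 39.
Pitching feeds into primary fermentation (must start by hour 39, minus 3-hour gap → hour 36); so pitching must finish by hour 36 and therefore start by hour 31.
So pitching can start as early as hour 23 and as late as hour 31, giving 31 − 23 = 8 hours of slack.

8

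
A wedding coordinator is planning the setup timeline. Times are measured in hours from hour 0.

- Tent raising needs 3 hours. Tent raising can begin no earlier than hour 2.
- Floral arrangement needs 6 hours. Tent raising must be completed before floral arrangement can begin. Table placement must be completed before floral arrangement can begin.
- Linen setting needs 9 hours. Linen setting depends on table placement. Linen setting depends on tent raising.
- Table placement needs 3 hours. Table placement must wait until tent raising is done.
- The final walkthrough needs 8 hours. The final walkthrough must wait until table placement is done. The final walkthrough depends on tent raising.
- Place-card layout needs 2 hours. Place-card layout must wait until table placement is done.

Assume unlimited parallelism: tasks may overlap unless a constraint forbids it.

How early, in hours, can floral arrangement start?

8

Tent raising cannot begin until its own release at hour 2. It runs from hour 2 to 2 + 3 = hour 5.
Table placement waits on tent raising (finishes hour 5), so it starts at hour 5 and finishes at 5 + 3 = hour 8.
Floral arrangement waits on tent raising (finishes hour 5); table placement (finishes hour 8). The latest of these is hour 8, which is the earliest floral arrangement can start.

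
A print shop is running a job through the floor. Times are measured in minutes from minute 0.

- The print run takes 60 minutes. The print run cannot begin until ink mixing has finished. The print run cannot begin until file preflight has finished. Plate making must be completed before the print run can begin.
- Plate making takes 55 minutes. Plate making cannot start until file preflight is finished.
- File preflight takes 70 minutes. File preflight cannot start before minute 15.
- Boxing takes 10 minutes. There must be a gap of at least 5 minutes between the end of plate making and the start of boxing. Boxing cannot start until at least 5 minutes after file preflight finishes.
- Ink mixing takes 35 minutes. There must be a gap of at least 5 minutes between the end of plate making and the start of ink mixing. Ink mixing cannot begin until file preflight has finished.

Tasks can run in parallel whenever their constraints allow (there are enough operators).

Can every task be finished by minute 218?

No

File preflight cannot begin until its own release at minute 15. It runs from minute 15 to 15 + 70 = minute 85.
Plate making waits on file preflight (finishes minute 85), so it starts at minute 85 and finishes at 85 + 55 = minute 140.
For boxing: plate making (finishes minute 140, plus 5-minute gap → minute 145); file preflight (finishes minute 85, plus 5-minute gap → minute 90). Taking the maximum gives a start of minute 145, and it finishes at 145 + 10 = minute 155.
Ink mixing cannot start until plate making (finishes minute 140, plus 5-minute gap → minute 145); file preflight (finishes minute 85). The controlling bound is minute 145, so ink mixing finishes at 145 + 35 = minute 180.
The print run needs all of ink mixing (finishes minute 180); file preflight (finishes minute 85); plate making (finishes minute 140). That puts its earliest start at minute 180; it finishes at 180 + 60 = minute 240.
The earliest everything can be done is minute 240, which is after the deadline of 218, so it is not possible.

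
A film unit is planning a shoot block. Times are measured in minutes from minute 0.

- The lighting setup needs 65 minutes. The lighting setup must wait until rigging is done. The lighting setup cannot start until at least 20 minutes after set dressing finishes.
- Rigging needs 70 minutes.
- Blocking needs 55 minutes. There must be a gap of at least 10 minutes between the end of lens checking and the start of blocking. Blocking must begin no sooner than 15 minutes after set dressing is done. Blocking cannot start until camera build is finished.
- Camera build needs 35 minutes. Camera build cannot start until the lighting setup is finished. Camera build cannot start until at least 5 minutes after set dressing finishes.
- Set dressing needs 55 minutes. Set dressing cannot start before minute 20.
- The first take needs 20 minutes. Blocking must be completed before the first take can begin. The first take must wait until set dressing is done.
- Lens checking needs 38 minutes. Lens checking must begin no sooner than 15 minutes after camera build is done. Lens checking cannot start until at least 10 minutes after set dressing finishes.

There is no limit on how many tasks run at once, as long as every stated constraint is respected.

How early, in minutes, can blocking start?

258

Set dressing cannot begin until its own release at minute 20. It runs from minute 20 to 20 + 55 = minute 75.
Nothing blocks rigging, so it runs from minute 0 to minute 70.
The lighting setup needs all of rigging (finishes minute 70); set dressing (finishes minute 75, plus 20-minute gap → minute 95). That puts its earliest start at minute 95; it finishes at 95 + 65 = minute 160.
Camera build cannot start until the lighting setup (finishes minute 160); set dressing (finishes minute 75, plus 5-minute gap → minute 80). The controlling bound is minute 160, so camera build finishes at 160 + 35 = minute 195.
Lens checking cannot start until camera build (finishes minute 195, plus 15-minute gap → minute 210); set dressing (finishes minute 75, plus 10-minute gap → minute 85). The controlling bound is minute 210, so lens checking finishes at 210 + 38 = minute 248.
Blocking waits on lens checking (finishes minute 248, plus 10-minute gap → minute 258); set dressing (finishes minute 75, plus 15-minute gap → minute 90); camera build (finishes minute 195). The latest of these is minute 258, which is the earliest blocking can start.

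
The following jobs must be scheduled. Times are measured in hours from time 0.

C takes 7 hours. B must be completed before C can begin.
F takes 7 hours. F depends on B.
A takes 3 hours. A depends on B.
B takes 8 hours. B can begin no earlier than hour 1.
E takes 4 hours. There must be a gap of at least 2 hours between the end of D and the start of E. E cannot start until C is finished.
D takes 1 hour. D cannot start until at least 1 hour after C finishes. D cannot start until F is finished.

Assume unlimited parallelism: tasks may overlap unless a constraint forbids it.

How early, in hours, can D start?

After its own release at hour 1, B can start at hour 1 and finishes at hour 9.
After B (finishes hour 9), F can start at hour 9 and finishes at hour 16.
After B (finishes hour 9), C can start at hour 9 and finishes at hour 16.
D waits on C (finishes hour 16, plus 1-hour gap → hour 17); F (finishes hour 16). The latest of these is hour 17, which is the earliest D can start.

17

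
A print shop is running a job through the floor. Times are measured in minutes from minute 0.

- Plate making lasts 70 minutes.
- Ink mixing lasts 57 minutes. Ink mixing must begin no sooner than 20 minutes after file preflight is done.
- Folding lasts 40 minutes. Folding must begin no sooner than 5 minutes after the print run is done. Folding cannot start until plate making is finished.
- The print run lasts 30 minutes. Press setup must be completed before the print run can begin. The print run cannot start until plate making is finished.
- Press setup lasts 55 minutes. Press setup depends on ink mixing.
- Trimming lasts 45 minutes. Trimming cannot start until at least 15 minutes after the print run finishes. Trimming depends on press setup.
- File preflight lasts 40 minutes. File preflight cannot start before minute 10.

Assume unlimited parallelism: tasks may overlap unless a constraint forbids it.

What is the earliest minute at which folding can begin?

217

Plate making can start immediately at minute 0; it finishes at minute 70.
File preflight cannot begin until its own release at minute 10. It runs from minute 10 to 10 + 40 = minute 50.
Ink mixing waits on file preflight (finishes minute 50, plus 20-minute gap → minute 70), so it starts at minute 70 and finishes at 70 + 57 = minute 127.
After ink mixing (finishes minute 127), press setup can start at minute 127 and finishes at minute 182.
For the print run: press setup (finishes minute 182); plate making (finishes minute 70). Taking the maximum gives a start of minute 182, and it finishes at 182 + 30 = minute 212.
Folding waits on the print run (finishes minute 212, plus 5-minute gap → minute 217); plate making (finishes minute 70). The latest of these is minute 217, which is the earliest folding can start.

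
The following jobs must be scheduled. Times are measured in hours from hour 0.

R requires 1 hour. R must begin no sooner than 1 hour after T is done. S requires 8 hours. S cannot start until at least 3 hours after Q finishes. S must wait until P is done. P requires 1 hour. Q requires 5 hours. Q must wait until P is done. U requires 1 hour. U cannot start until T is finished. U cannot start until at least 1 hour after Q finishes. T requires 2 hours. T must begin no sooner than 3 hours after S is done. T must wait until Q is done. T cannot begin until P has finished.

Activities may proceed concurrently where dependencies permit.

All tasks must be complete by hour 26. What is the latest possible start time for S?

R must finish by hour 26; it takes 1 hour, so it must start by 26 − 1 = hour 25.
Nothing follows U; the deadline of hour 26 is its only limit. It must start by 26 − 1 = hour 25.
T has several dependents: R (must start by hour 25, minus 1-hour gap → hour 24); U (must start by hour 25). The earliest of those limits is hour 24, so T must start by 24 − 2 = hour 22.
S must finish before T (must start by hour 22, minus 3-hour gap → hour 19). With an 8-hour duration, S must start by 19 − 8 = hour 11.

11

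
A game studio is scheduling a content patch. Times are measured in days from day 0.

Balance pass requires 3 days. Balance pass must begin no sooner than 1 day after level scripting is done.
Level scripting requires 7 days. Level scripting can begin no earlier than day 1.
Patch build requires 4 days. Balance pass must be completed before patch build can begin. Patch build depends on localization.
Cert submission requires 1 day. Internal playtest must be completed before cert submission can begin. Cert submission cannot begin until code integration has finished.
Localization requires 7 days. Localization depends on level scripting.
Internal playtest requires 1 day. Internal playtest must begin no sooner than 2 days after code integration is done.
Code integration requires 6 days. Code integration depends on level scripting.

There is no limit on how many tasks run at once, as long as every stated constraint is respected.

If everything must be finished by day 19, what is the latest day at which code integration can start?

9

Nothing follows cert submission; the deadline of day 19 is its only limit. It must start by 19 − 1 = day 18.
Internal playtest feeds into cert submission (must start by day 18); so internal playtest must finish by day 18 and therefore start by day 17.
Code integration must finish in time for internal playtest (must start by day 17, minus 2-day gap → day 15); cert submission (must start by day 18). The tightest is day 15, so code integration must start by 15 − 6 = day 9.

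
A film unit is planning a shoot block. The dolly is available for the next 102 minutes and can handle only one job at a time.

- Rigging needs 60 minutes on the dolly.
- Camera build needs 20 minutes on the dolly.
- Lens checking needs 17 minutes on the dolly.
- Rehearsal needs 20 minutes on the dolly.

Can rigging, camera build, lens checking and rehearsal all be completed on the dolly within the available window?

Running back to back, the jobs need 60 + 20 + 17 + 20 = 117 minutes on the dolly.
Since 117 > 102, they cannot all fit.

No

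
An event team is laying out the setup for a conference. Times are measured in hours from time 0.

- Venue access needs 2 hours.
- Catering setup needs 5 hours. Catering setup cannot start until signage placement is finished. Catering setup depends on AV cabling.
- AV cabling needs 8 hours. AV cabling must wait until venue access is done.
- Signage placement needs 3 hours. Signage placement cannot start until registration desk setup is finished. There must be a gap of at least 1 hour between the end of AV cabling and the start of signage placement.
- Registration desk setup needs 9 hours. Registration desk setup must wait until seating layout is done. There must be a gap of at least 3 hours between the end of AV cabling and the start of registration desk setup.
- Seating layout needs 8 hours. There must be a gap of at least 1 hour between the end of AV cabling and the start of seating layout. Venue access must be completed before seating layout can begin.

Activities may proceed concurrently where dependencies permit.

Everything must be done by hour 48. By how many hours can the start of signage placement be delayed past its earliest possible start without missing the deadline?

12

Nothing blocks venue access, so it runs from hour 0 to hour 2.
AV cabling waits on venue access (finishes hour 2), so it starts at hour 2 and finishes at 2 + 8 = hour 10.
Seating layout needs all of AV cabling (finishes hour 10, plus 1-hour gap → hour 11); venue access (finishes hour 2). That puts its earliest start at hour 11; it finishes at 11 + 8 = hour 19.
For registration desk setup: seating layout (finishes hour 19); AV cabling (finishes hour 10, plus 3-hour gap → hour 13). Taking the maximum gives a start of hour 19, and it finishes at 19 + 9 = hour 28.
Signage placement has to wait for registration desk setup (finishes hour 28); AV cabling (finishes hour 10, plus 1-hour gap → hour 11). The latest of these is hour 28, so signage placement runs hour 28 to 28 + 3 = hour 31.

Working backward from the deadline:
Catering setup has no dependents, so it just needs to finish by hour 48. Starting by 48 − 5 = hour 43 achieves that.
Since catering setup (must start by hour 43) depends on it, signage placement must finish by hour 43. Backing off its 3-hour duration gives a latest start of hour 40.
So signage placement can start as early as hour 28 and as late as hour 40, giving 40 − 28 = 12 hours of slack.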